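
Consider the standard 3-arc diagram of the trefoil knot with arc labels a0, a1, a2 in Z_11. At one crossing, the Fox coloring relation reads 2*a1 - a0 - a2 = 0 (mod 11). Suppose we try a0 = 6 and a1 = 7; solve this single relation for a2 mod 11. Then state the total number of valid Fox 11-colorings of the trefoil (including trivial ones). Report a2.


Step 1: Apply the given crossing relation 2*a1 - a0 - a2 = 0 (mod 11).
  a2 = 2*a1 - a0 mod 11
  a2 = 2*7 - 6 mod 11
  a2 = 14 - 6 mod 11
  a2 = 8 mod 11 = 8
Step 2: The trefoil has determinant 3.
  Number of Fox p-colorings (p prime) is p^2 if p = 3, else p.
  Since 11 does not divide 3, only trivial (constant) colorings exist.
  (So the trial a0 = 6, a1 = 7 with a0 != a1 does NOT extend to a valid coloring of the whole trefoil: the other two crossing relations require 3*(a1 - a0) = 0 (mod 11), which fails.)
  Total colorings = 11
Step 3: a2 = 8, total Fox 11-colorings = 11

8


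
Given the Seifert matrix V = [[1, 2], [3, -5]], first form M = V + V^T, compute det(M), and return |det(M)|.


Step 1: Form V + V^T where V = [[1, 2], [3, -5]]
  V^T = [[1, 3], [2, -5]]
  V + V^T = [[2, 5], [5, -10]]
Step 2: det(V + V^T) = 2*(-10) - 5*5
  = -20 - 25 = -45
Step 3: Knot determinant = |det(V + V^T)| = |-45| = 45

45


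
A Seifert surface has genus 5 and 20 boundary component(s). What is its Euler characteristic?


chi = 2 - 2g - b
= 2 - 2*5 - 20
= 2 - 10 - 20 = -28

-28


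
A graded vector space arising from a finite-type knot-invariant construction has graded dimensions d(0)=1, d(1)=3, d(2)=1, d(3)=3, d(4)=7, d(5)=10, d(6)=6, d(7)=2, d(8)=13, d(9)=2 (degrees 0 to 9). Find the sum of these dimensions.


Total dimension = d(0) + d(1) + ... + d(9)
= 1 + 3 + 1 + 3 + 7 + 10 + 6 + 2 + 13 + 2
= 48

48


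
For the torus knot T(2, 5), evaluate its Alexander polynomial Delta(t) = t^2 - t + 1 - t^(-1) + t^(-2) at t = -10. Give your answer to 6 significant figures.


Substituting t = -10 into Delta(t) = t^2 - t + 1 - t^(-1) + t^(-2):
Term values: (100) + (10) + (1) + (0.1) + (0.01)
Sum = 111.11
Rounded to 6 significant figures: 111.11

111.11


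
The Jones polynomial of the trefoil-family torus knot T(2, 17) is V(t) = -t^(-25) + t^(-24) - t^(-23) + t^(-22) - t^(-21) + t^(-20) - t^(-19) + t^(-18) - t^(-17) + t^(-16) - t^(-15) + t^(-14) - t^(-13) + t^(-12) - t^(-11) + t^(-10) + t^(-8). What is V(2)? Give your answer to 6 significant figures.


Substituting t = 2 into V(t) = -t^(-25) + t^(-24) - t^(-23) + t^(-22) - t^(-21) + t^(-20) - t^(-19) + t^(-18) - t^(-17) + t^(-16) - t^(-15) + t^(-14) - t^(-13) + t^(-12) - t^(-11) + t^(-10) + t^(-8):
  (-)t^(-25) = -2.98023e-08
  (+)t^(-24) = 5.96046e-08
  (-)t^(-23) = -1.19209e-07
  (+)t^(-22) = 2.38419e-07
  (-)t^(-21) = -4.76837e-07
  (+)t^(-20) = 9.53674e-07
  (-)t^(-19) = -1.90735e-06
  (+)t^(-18) = 3.8147e-06
  (-)t^(-17) = -7.62939e-06
  (+)t^(-16) = 1.52588e-05
  (-)t^(-15) = -3.05176e-05
  (+)t^(-14) = 6.10352e-05
  (-)t^(-13) = -0.00012207
  (+)t^(-12) = 0.000244141
  (-)t^(-11) = -0.000488281
  (+)t^(-10) = 0.000976562
  (+)t^(-8) = 0.00390625
Sum = (-2.98023e-08) + (5.96046e-08) + (-1.19209e-07) + (2.38419e-07) + (-4.76837e-07) + (9.53674e-07) + (-1.90735e-06) + (3.8147e-06) + (-7.62939e-06) + (1.52588e-05) + (-3.05176e-05) + (6.10352e-05) + (-0.00012207) + (0.000244141) + (-0.000488281) + (0.000976562) + (0.00390625)
= 0.004557281733
Rounded to 6 significant figures: 0.00455728

0.00455728


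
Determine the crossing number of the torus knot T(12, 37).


For a torus knot T(p, q) with gcd(p,q)=1,
the crossing number is min(p*(q-1), q*(p-1)).
p*(q-1) = 12*36 = 432
q*(p-1) = 37*11 = 407
min(432, 407) = 407

407


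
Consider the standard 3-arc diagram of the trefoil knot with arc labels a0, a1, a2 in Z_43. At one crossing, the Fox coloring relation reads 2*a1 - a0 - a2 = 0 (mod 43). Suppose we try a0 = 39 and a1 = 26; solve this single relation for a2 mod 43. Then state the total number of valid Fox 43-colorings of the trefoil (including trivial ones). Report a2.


Step 1: Apply the given crossing relation 2*a1 - a0 - a2 = 0 (mod 43).
  a2 = 2*a1 - a0 mod 43
  a2 = 2*26 - 39 mod 43
  a2 = 52 - 39 mod 43
  a2 = 13 mod 43 = 13
Step 2: The trefoil has determinant 3.
  Number of Fox p-colorings (p prime) is p^2 if p = 3, else p.
  Since 43 does not divide 3, only trivial (constant) colorings exist.
  (So the trial a0 = 39, a1 = 26 with a0 != a1 does NOT extend to a valid coloring of the whole trefoil: the other two crossing relations require 3*(a1 - a0) = 0 (mod 43), which fails.)
  Total colorings = 43
Step 3: a2 = 13, total Fox 43-colorings = 43

13


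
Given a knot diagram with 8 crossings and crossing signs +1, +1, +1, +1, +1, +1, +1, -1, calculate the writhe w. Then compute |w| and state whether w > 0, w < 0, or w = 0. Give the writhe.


Step 1: Count positive crossings (+1).
Positive crossings: 7
Step 2: Count negative crossings (-1).
Negative crossings: 1
Step 3: Writhe = (positive) - (negative)
w = 7 - 1 = 6
Step 4: |w| = 6, and w is positive

6


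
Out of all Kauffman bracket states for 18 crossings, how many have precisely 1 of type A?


We choose which 1 of 18 crossings get A-smoothings.
C(18, 1) = 18! / (1! * 17!)
= 18

18


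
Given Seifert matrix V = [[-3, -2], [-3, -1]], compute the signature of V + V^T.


Step 1: V + V^T = [[-6, -5], [-5, -2]]
Step 2: trace = -8, det = -13
Step 3: Discriminant = (-8)^2 - 4*(-13) = 116
Step 4: Eigenvalues: 1.38516, -9.38516
Step 5: Signature = (# positive eigenvalues) - (# negative eigenvalues) = 0

0


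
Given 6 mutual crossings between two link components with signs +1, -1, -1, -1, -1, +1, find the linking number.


Step 1: Count positive crossings: 2
Step 2: Count negative crossings: 4
Step 3: Sum of signs = 2 - 4 = -2
Step 4: Linking number = sum/2 = -2/2 = -1

-1


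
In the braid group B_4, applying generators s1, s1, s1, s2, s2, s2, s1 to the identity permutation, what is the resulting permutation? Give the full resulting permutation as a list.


Starting with identity [1, 2, 3, 4].
Apply generators in sequence:
  After s1: [2, 1, 3, 4]
  After s1: [1, 2, 3, 4]
  After s1: [2, 1, 3, 4]
  After s2: [2, 3, 1, 4]
  After s2: [2, 1, 3, 4]
  After s2: [2, 3, 1, 4]
  After s1: [3, 2, 1, 4]
Final permutation: [3, 2, 1, 4]

[3, 2, 1, 4]


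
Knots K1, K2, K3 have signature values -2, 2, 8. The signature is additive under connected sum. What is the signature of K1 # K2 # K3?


The signature is additive under connected sum.
signature(K1 # K2 # K3) = (-2) + (2) + (8)
= 8

8


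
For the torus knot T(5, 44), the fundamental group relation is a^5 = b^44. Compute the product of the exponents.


The relation is a^5 = b^44.
Product of exponents = 5 * 44
= 220

220


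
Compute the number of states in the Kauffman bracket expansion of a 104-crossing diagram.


Each crossing contributes 2 choices (A-smoothing or B-smoothing).
Total states = 2^104 = 20282409603651670423947251286016

20282409603651670423947251286016


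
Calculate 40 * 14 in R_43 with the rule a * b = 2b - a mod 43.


40 * 14 = 2*14 - 40 mod 43
= 28 - 40 mod 43
= -12 mod 43 = 31

31


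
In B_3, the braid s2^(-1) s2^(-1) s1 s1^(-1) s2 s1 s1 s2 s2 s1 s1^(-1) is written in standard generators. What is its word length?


The word length counts the number of generators (including inverses).
Listing each generator: s2^(-1), s2^(-1), s1, s1^(-1), s2, s1, s1, s2, s2, s1, s1^(-1)
There are 11 generators in this braid word.

11


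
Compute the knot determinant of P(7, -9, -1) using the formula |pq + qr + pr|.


Step 1: Compute pq + qr + pr.
pq = 7*(-9) = -63
qr = (-9)*(-1) = 9
pr = 7*(-1) = -7
pq + qr + pr = -63 + 9 + (-7) = -61
Step 2: Take absolute value.
det(P(7,-9,-1)) = |-61| = 61

61


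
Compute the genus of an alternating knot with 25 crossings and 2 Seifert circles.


For alternating knots, g = (c - s + 1)/2.
= (25 - 2 + 1)/2
= 24/2 = 12

12


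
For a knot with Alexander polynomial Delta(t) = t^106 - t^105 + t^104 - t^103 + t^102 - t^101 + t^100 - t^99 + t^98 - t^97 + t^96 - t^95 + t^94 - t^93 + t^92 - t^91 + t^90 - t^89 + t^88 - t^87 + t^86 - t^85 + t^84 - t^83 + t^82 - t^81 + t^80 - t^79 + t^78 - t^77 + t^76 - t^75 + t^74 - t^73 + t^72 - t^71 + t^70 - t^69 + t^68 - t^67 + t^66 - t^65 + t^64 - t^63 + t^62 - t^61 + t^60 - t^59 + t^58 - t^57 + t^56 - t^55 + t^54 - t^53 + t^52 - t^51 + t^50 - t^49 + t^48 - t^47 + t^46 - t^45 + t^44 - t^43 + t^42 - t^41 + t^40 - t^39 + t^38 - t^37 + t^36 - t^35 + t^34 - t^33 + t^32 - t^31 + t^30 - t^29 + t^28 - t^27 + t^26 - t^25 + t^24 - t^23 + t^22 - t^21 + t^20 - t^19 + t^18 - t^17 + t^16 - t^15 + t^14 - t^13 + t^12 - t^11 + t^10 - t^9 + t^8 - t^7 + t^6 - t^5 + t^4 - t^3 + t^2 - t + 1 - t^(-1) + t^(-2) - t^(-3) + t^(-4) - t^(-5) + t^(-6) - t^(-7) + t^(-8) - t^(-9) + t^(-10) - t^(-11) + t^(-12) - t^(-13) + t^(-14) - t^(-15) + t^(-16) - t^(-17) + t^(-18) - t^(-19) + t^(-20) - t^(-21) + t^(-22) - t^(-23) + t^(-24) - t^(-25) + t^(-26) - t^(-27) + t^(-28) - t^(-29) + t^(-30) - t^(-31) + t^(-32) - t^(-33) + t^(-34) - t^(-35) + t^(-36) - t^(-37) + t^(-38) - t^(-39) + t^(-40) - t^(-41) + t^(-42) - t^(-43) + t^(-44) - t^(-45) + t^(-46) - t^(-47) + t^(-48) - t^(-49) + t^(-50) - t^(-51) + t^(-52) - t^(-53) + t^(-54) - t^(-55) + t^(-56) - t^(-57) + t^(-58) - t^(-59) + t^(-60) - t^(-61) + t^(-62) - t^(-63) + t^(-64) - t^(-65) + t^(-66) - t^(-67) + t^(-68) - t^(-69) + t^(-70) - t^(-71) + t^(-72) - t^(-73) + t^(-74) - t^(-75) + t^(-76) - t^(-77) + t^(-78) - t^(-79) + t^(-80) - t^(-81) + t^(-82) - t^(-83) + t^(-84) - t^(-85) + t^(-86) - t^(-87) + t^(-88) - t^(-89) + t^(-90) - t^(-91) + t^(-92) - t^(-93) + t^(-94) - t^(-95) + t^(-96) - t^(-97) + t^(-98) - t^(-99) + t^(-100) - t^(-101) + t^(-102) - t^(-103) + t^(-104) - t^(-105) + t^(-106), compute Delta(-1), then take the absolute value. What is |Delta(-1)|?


Step 1: The polynomial has 213 terms with alternating signs, exponents from 106 down to -106.
Step 2: Substitute t = -1. The i-th term has coefficient (-1)^i and exponent (m-i),
  so its value is (-1)^i * (-1)^(m-i) = (-1)^m = 1 for every i.
Step 3: All 213 terms equal 1, so Delta(-1) = 213 * (1) = 213
Step 4: |Delta(-1)| = 213

213


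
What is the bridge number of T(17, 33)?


The bridge number of T(p,q) is min(p,q).
min(17, 33) = 17

17


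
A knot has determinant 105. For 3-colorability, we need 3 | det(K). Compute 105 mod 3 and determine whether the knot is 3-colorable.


Step 1: A knot is p-colorable if and only if p divides its determinant.
Step 2: Compute 105 mod 3.
105 = 35 * 3 + 0
Step 3: 105 mod 3 = 0
Step 4: The knot is 3-colorable: yes

0


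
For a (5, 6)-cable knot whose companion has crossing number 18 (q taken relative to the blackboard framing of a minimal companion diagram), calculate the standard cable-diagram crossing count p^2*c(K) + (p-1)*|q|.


Step 1: Each of the c(K) crossings of the companion diagram becomes p*p = p^2 crossings among the p parallel strands, and each of the |q| twists s_1 s_2 ... s_(p-1) adds (p-1) crossings.
  Crossings = p^2 * c(K) + (p-1)*|q|
Step 2: = 5^2 * 18 + (5-1)*6
Step 3: = 25*18 + 4*6
Step 4: = 450 + 24 = 474

474


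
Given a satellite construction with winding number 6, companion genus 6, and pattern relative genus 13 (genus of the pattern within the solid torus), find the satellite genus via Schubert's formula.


Schubert: g(satellite) = g_rel(pattern) + |winding| * g(companion),
where g_rel(pattern) is the genus of the pattern relative to the solid torus.
= 13 + 6 * 6
= 13 + 36 = 49

49


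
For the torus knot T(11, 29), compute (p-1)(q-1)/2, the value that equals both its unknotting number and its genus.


For a torus knot T(p,q), both the unknotting number and genus equal (p-1)(q-1)/2.
= (11-1)(29-1)/2
= 10*28/2
= 280/2 = 140

140


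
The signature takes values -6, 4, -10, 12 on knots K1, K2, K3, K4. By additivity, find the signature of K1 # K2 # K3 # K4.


The signature is additive under connected sum.
signature(K1 # K2 # K3 # K4) = (-6) + (4) + (-10) + (12)
= 0

0


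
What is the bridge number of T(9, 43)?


The bridge number of T(p,q) is min(p,q).
min(9, 43) = 9

9


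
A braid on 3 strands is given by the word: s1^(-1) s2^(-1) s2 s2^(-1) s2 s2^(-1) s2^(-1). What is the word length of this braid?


The word length counts the number of generators (including inverses).
Listing each generator: s1^(-1), s2^(-1), s2, s2^(-1), s2, s2^(-1), s2^(-1)
There are 7 generators in this braid word.

7


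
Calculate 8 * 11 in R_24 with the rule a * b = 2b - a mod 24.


8 * 11 = 2*11 - 8 mod 24
= 22 - 8 mod 24
= 14 mod 24 = 14

14


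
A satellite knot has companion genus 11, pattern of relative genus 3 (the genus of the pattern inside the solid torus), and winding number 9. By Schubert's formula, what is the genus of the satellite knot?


Schubert: g(satellite) = g_rel(pattern) + |winding| * g(companion),
where g_rel(pattern) is the genus of the pattern relative to the solid torus.
= 3 + 9 * 11
= 3 + 99 = 102

102


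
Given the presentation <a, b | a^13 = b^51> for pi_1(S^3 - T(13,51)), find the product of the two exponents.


The relation is a^13 = b^51.
Product of exponents = 13 * 51
= 663

663


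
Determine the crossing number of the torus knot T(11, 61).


For a torus knot T(p, q) with gcd(p,q)=1,
the crossing number is min(p*(q-1), q*(p-1)).
p*(q-1) = 11*60 = 660
q*(p-1) = 61*10 = 610
min(660, 610) = 610

610


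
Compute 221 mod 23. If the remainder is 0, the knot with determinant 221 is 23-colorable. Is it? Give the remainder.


Step 1: A knot is p-colorable if and only if p divides its determinant.
Step 2: Compute 221 mod 23.
221 = 9 * 23 + 14
Step 3: 221 mod 23 = 14
Step 4: The knot is 23-colorable: no

14


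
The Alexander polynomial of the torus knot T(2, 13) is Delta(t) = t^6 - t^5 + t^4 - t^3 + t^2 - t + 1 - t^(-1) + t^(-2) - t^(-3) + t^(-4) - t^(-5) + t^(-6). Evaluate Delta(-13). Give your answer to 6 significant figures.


Substituting t = -13 into Delta(t) = t^6 - t^5 + t^4 - t^3 + t^2 - t + 1 - t^(-1) + t^(-2) - t^(-3) + t^(-4) - t^(-5) + t^(-6):
Term values: (4826809) + (371293) + (28561) + (2197) + (169) + (13) + (1) + (0.0769231) + (0.00591716) + (0.000455166) + (3.50128e-05) + (2.69329e-06) + (2.07176e-07)
Sum = 5229043.083
Rounded to 6 significant figures: 5.22904e+06

5.22904e+06


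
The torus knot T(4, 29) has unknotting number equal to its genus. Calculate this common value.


For a torus knot T(p,q), both the unknotting number and genus equal (p-1)(q-1)/2.
= (4-1)(29-1)/2
= 3*28/2
= 84/2 = 42

42


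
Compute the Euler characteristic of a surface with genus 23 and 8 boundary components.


chi = 2 - 2g - b
= 2 - 2*23 - 8
= 2 - 46 - 8 = -52

-52


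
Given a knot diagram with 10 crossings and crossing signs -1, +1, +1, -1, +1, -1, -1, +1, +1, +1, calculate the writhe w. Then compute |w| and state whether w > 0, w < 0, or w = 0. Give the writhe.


Step 1: Count positive crossings (+1).
Positive crossings: 6
Step 2: Count negative crossings (-1).
Negative crossings: 4
Step 3: Writhe = (positive) - (negative)
w = 6 - 4 = 2
Step 4: |w| = 2, and w is positive

2


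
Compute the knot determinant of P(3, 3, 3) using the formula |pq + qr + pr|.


Step 1: Compute pq + qr + pr.
pq = 3*3 = 9
qr = 3*3 = 9
pr = 3*3 = 9
pq + qr + pr = 9 + 9 + 9 = 27
Step 2: Take absolute value.
det(P(3,3,3)) = |27| = 27

27


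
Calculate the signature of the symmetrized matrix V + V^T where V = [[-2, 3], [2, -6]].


Step 1: V + V^T = [[-4, 5], [5, -12]]
Step 2: trace = -16, det = 23
Step 3: Discriminant = (-16)^2 - 4*23 = 164
Step 4: Eigenvalues: -1.59688, -14.4031
Step 5: Signature = (# positive eigenvalues) - (# negative eigenvalues) = -2

-2


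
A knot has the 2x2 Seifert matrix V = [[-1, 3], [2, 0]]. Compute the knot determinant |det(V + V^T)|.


Step 1: Form V + V^T where V = [[-1, 3], [2, 0]]
  V^T = [[-1, 2], [3, 0]]
  V + V^T = [[-2, 5], [5, 0]]
Step 2: det(V + V^T) = (-2)*0 - 5*5
  = 0 - 25 = -25
Step 3: Knot determinant = |det(V + V^T)| = |-25| = 25

25


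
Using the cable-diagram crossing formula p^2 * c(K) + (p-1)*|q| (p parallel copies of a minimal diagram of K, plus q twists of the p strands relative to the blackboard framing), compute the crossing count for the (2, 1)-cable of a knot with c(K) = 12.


Step 1: Each of the c(K) crossings of the companion diagram becomes p*p = p^2 crossings among the p parallel strands, and each of the |q| twists s_1 s_2 ... s_(p-1) adds (p-1) crossings.
  Crossings = p^2 * c(K) + (p-1)*|q|
Step 2: = 2^2 * 12 + (2-1)*1
Step 3: = 4*12 + 1*1
Step 4: = 48 + 1 = 49

49


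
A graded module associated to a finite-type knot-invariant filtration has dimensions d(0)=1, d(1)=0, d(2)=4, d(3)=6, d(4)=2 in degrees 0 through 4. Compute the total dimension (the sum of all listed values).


Total dimension = d(0) + d(1) + ... + d(4)
= 1 + 0 + 4 + 6 + 2
= 13

13


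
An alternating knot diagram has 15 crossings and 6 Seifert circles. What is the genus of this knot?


For alternating knots, g = (c - s + 1)/2.
= (15 - 6 + 1)/2
= 10/2 = 5

5


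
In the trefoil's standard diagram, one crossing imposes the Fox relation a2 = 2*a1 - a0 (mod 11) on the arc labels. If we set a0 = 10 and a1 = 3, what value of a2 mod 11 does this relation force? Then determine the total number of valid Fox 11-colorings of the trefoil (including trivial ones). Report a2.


Step 1: Apply the given crossing relation 2*a1 - a0 - a2 = 0 (mod 11).
  a2 = 2*a1 - a0 mod 11
  a2 = 2*3 - 10 mod 11
  a2 = 6 - 10 mod 11
  a2 = -4 mod 11 = 7
Step 2: The trefoil has determinant 3.
  Number of Fox p-colorings (p prime) is p^2 if p = 3, else p.
  Since 11 does not divide 3, only trivial (constant) colorings exist.
  (So the trial a0 = 10, a1 = 3 with a0 != a1 does NOT extend to a valid coloring of the whole trefoil: the other two crossing relations require 3*(a1 - a0) = 0 (mod 11), which fails.)
  Total colorings = 11
Step 3: a2 = 7, total Fox 11-colorings = 11

7


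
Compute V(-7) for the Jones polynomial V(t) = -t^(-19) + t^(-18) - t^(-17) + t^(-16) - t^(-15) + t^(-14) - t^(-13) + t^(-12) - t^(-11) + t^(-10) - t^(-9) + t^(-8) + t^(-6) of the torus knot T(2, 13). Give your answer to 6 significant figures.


Substituting t = -7 into V(t) = -t^(-19) + t^(-18) - t^(-17) + t^(-16) - t^(-15) + t^(-14) - t^(-13) + t^(-12) - t^(-11) + t^(-10) - t^(-9) + t^(-8) + t^(-6):
  (-)t^(-19) = 8.77278e-17
  (+)t^(-18) = 6.14095e-16
  (-)t^(-17) = 4.29866e-15
  (+)t^(-16) = 3.00906e-14
  (-)t^(-15) = 2.10634e-13
  (+)t^(-14) = 1.47444e-12
  (-)t^(-13) = 1.03211e-11
  (+)t^(-12) = 7.22476e-11
  (-)t^(-11) = 5.05733e-10
  (+)t^(-10) = 3.54013e-09
  (-)t^(-9) = 2.47809e-08
  (+)t^(-8) = 1.73467e-07
  (+)t^(-6) = 8.49986e-06
Sum = (8.77278e-17) + (6.14095e-16) + (4.29866e-15) + (3.00906e-14) + (2.10634e-13) + (1.47444e-12) + (1.03211e-11) + (7.22476e-11) + (5.05733e-10) + (3.54013e-09) + (2.47809e-08) + (1.73467e-07) + (8.49986e-06)
= 8.702237365e-06
Rounded to 6 significant figures: 8.70224e-06

8.70224e-06


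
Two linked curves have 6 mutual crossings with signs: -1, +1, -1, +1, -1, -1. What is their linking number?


Step 1: Count positive crossings: 2
Step 2: Count negative crossings: 4
Step 3: Sum of signs = 2 - 4 = -2
Step 4: Linking number = sum/2 = -2/2 = -1

-1


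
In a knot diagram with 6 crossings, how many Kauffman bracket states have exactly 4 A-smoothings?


We choose which 4 of 6 crossings get A-smoothings.
C(6, 4) = 6! / (4! * 2!)
= 15

15


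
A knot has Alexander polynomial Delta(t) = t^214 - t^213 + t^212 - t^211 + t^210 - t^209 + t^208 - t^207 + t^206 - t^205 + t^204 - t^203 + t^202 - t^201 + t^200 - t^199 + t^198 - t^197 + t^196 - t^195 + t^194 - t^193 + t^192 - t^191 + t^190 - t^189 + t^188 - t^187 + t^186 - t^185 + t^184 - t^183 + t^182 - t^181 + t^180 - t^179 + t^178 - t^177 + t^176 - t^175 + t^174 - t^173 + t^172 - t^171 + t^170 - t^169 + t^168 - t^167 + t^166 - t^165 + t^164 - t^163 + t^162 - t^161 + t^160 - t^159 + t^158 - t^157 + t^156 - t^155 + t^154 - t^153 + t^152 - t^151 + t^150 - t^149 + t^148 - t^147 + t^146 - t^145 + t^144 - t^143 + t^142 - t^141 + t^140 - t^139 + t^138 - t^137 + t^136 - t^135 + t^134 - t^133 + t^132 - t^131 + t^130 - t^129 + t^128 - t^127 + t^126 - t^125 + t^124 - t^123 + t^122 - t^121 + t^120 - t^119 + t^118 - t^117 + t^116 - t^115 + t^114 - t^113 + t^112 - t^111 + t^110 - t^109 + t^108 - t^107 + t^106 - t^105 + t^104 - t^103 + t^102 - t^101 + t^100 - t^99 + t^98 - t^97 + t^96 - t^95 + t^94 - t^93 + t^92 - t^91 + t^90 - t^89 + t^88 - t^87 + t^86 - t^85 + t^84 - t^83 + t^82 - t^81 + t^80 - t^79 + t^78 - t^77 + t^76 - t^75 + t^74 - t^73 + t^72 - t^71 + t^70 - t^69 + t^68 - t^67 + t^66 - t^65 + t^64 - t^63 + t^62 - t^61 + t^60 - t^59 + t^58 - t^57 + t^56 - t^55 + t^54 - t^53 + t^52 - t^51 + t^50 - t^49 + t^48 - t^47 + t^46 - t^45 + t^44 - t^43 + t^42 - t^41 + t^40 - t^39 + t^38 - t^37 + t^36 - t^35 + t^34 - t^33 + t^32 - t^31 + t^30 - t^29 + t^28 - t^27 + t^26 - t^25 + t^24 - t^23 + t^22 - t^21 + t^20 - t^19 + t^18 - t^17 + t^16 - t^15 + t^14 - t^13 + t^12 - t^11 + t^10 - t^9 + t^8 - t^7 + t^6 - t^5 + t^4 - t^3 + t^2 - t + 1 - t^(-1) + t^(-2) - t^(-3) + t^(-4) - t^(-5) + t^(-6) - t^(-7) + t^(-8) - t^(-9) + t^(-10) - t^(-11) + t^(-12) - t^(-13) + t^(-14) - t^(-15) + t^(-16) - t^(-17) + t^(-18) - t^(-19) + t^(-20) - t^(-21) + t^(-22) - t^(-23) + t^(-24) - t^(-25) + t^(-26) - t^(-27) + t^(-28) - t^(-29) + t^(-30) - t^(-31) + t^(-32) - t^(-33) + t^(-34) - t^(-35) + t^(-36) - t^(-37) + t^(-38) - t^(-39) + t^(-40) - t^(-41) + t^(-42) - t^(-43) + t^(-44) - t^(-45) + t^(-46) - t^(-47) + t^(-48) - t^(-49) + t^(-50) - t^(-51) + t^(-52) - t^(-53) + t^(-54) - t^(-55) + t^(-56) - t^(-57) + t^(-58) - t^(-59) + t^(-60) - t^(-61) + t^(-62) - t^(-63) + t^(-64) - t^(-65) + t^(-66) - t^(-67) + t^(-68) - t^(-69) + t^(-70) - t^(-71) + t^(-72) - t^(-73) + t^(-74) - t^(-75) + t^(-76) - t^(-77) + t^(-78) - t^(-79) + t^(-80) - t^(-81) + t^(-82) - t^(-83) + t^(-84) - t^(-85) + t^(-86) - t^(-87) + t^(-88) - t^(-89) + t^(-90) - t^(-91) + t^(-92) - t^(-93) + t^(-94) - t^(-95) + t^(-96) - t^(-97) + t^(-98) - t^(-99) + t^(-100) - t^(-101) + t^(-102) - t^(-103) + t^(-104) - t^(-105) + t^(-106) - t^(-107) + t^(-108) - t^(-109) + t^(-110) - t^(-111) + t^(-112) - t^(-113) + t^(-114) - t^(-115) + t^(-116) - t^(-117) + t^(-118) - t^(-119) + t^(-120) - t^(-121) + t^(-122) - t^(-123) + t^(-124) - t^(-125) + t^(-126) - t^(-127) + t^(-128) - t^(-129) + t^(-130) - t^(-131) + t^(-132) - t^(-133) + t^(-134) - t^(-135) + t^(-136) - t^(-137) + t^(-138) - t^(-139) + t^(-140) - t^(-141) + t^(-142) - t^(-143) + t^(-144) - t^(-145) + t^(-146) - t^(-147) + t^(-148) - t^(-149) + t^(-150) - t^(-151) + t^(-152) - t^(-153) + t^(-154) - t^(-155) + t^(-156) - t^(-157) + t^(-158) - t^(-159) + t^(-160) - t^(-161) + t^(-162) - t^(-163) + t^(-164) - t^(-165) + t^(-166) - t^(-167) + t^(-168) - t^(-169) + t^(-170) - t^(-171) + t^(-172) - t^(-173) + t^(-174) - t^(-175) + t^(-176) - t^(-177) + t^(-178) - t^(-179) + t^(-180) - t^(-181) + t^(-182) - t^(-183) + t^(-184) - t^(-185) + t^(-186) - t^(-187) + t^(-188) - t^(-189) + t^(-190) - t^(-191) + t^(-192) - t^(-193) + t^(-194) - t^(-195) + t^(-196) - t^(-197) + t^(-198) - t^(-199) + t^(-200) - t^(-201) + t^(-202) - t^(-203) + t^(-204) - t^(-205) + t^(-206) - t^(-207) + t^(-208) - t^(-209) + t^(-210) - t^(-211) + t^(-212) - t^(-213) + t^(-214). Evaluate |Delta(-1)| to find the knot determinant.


Step 1: The polynomial has 429 terms with alternating signs, exponents from 214 down to -214.
Step 2: Substitute t = -1. The i-th term has coefficient (-1)^i and exponent (m-i),
  so its value is (-1)^i * (-1)^(m-i) = (-1)^m = 1 for every i.
Step 3: All 429 terms equal 1, so Delta(-1) = 429 * (1) = 429
Step 4: |Delta(-1)| = 429

429


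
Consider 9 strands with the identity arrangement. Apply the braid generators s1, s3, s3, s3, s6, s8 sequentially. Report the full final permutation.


Starting with identity [1, 2, 3, 4, 5, 6, 7, 8, 9].
Apply generators in sequence:
  After s1: [2, 1, 3, 4, 5, 6, 7, 8, 9]
  After s3: [2, 1, 4, 3, 5, 6, 7, 8, 9]
  After s3: [2, 1, 3, 4, 5, 6, 7, 8, 9]
  After s3: [2, 1, 4, 3, 5, 6, 7, 8, 9]
  After s6: [2, 1, 4, 3, 5, 7, 6, 8, 9]
  After s8: [2, 1, 4, 3, 5, 7, 6, 9, 8]
Final permutation: [2, 1, 4, 3, 5, 7, 6, 9, 8]

[2, 1, 4, 3, 5, 7, 6, 9, 8]


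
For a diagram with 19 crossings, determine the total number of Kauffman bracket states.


Each crossing contributes 2 choices (A-smoothing or B-smoothing).
Total states = 2^19 = 524288

524288


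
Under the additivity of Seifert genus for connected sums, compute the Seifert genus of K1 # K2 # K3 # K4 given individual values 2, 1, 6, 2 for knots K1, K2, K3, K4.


The Seifert genus is additive under connected sum.
Seifert genus(K1 # K2 # K3 # K4) = (2) + (1) + (6) + (2)
= 11

11


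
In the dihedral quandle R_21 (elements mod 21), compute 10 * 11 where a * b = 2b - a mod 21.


10 * 11 = 2*11 - 10 mod 21
= 22 - 10 mod 21
= 12 mod 21 = 12

12


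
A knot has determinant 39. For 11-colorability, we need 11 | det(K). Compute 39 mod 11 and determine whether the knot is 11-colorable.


Step 1: A knot is p-colorable if and only if p divides its determinant.
Step 2: Compute 39 mod 11.
39 = 3 * 11 + 6
Step 3: 39 mod 11 = 6
Step 4: The knot is 11-colorable: no

6


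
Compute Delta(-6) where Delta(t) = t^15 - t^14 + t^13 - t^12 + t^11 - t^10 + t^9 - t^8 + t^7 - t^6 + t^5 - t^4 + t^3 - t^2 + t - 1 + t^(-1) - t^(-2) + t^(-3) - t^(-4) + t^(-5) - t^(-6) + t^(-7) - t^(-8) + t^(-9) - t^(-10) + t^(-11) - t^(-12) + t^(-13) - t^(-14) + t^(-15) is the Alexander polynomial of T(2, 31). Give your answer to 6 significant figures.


Substituting t = -6 into Delta(t) = t^15 - t^14 + t^13 - t^12 + t^11 - t^10 + t^9 - t^8 + t^7 - t^6 + t^5 - t^4 + t^3 - t^2 + t - 1 + t^(-1) - t^(-2) + t^(-3) - t^(-4) + t^(-5) - t^(-6) + t^(-7) - t^(-8) + t^(-9) - t^(-10) + t^(-11) - t^(-12) + t^(-13) - t^(-14) + t^(-15):
Term values: (-470184984576) + (-78364164096) + (-13060694016) + (-2176782336) + (-362797056) + (-60466176) + (-10077696) + (-1679616) + (-279936) + (-46656) + (-7776) + (-1296) + (-216) + (-36) + (-6) + (-1) + (-0.166667) + (-0.0277778) + (-0.00462963) + (-0.000771605) + (-0.000128601) + (-2.14335e-05) + (-3.57225e-06) + (-5.95374e-07) + (-9.9229e-08) + (-1.65382e-08) + (-2.75636e-09) + (-4.59394e-10) + (-7.65656e-11) + (-1.27609e-11) + (-2.12682e-12)
Sum = -5.642219815e+11
Rounded to 6 significant figures: -5.64222e+11

-5.64222e+11


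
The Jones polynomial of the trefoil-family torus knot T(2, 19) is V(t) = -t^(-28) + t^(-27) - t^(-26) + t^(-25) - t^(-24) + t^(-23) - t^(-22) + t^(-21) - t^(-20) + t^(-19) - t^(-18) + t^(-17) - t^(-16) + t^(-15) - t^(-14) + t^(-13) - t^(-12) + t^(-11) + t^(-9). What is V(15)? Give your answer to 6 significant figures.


Substituting t = 15 into V(t) = -t^(-28) + t^(-27) - t^(-26) + t^(-25) - t^(-24) + t^(-23) - t^(-22) + t^(-21) - t^(-20) + t^(-19) - t^(-18) + t^(-17) - t^(-16) + t^(-15) - t^(-14) + t^(-13) - t^(-12) + t^(-11) + t^(-9):
  (-)t^(-28) = -1.1734e-33
  (+)t^(-27) = 1.76009e-32
  (-)t^(-26) = -2.64014e-31
  (+)t^(-25) = 3.96021e-30
  (-)t^(-24) = -5.94032e-29
  (+)t^(-23) = 8.91048e-28
  (-)t^(-22) = -1.33657e-26
  (+)t^(-21) = 2.00486e-25
  (-)t^(-20) = -3.00729e-24
  (+)t^(-19) = 4.51093e-23
  (-)t^(-18) = -6.76639e-22
  (+)t^(-17) = 1.01496e-20
  (-)t^(-16) = -1.52244e-19
  (+)t^(-15) = 2.28366e-18
  (-)t^(-14) = -3.42549e-17
  (+)t^(-13) = 5.13823e-16
  (-)t^(-12) = -7.70735e-15
  (+)t^(-11) = 1.1561e-13
  (+)t^(-9) = 2.60123e-11
Sum = (-1.1734e-33) + (1.76009e-32) + (-2.64014e-31) + (3.96021e-30) + (-5.94032e-29) + (8.91048e-28) + (-1.33657e-26) + (2.00486e-25) + (-3.00729e-24) + (4.51093e-23) + (-6.76639e-22) + (1.01496e-20) + (-1.52244e-19) + (2.28366e-18) + (-3.42549e-17) + (5.13823e-16) + (-7.70735e-15) + (1.1561e-13) + (2.60123e-11)
= 2.612067944e-11
Rounded to 6 significant figures: 2.61207e-11

2.61207e-11


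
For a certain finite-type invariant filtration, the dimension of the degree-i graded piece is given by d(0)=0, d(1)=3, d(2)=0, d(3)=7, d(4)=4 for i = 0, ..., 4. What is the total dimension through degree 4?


Total dimension = d(0) + d(1) + ... + d(4)
= 0 + 3 + 0 + 7 + 4
= 14

14


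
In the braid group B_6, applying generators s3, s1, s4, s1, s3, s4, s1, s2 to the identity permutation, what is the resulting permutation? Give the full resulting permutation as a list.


Starting with identity [1, 2, 3, 4, 5, 6].
Apply generators in sequence:
  After s3: [1, 2, 4, 3, 5, 6]
  After s1: [2, 1, 4, 3, 5, 6]
  After s4: [2, 1, 4, 5, 3, 6]
  After s1: [1, 2, 4, 5, 3, 6]
  After s3: [1, 2, 5, 4, 3, 6]
  After s4: [1, 2, 5, 3, 4, 6]
  After s1: [2, 1, 5, 3, 4, 6]
  After s2: [2, 5, 1, 3, 4, 6]
Final permutation: [2, 5, 1, 3, 4, 6]

[2, 5, 1, 3, 4, 6]


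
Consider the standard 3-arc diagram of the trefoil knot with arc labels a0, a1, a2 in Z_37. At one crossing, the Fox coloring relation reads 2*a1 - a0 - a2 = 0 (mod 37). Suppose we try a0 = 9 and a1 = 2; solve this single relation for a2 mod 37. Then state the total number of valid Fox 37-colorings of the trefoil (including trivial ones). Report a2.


Step 1: Apply the given crossing relation 2*a1 - a0 - a2 = 0 (mod 37).
  a2 = 2*a1 - a0 mod 37
  a2 = 2*2 - 9 mod 37
  a2 = 4 - 9 mod 37
  a2 = -5 mod 37 = 32
Step 2: The trefoil has determinant 3.
  Number of Fox p-colorings (p prime) is p^2 if p = 3, else p.
  Since 37 does not divide 3, only trivial (constant) colorings exist.
  (So the trial a0 = 9, a1 = 2 with a0 != a1 does NOT extend to a valid coloring of the whole trefoil: the other two crossing relations require 3*(a1 - a0) = 0 (mod 37), which fails.)
  Total colorings = 37
Step 3: a2 = 32, total Fox 37-colorings = 37

32


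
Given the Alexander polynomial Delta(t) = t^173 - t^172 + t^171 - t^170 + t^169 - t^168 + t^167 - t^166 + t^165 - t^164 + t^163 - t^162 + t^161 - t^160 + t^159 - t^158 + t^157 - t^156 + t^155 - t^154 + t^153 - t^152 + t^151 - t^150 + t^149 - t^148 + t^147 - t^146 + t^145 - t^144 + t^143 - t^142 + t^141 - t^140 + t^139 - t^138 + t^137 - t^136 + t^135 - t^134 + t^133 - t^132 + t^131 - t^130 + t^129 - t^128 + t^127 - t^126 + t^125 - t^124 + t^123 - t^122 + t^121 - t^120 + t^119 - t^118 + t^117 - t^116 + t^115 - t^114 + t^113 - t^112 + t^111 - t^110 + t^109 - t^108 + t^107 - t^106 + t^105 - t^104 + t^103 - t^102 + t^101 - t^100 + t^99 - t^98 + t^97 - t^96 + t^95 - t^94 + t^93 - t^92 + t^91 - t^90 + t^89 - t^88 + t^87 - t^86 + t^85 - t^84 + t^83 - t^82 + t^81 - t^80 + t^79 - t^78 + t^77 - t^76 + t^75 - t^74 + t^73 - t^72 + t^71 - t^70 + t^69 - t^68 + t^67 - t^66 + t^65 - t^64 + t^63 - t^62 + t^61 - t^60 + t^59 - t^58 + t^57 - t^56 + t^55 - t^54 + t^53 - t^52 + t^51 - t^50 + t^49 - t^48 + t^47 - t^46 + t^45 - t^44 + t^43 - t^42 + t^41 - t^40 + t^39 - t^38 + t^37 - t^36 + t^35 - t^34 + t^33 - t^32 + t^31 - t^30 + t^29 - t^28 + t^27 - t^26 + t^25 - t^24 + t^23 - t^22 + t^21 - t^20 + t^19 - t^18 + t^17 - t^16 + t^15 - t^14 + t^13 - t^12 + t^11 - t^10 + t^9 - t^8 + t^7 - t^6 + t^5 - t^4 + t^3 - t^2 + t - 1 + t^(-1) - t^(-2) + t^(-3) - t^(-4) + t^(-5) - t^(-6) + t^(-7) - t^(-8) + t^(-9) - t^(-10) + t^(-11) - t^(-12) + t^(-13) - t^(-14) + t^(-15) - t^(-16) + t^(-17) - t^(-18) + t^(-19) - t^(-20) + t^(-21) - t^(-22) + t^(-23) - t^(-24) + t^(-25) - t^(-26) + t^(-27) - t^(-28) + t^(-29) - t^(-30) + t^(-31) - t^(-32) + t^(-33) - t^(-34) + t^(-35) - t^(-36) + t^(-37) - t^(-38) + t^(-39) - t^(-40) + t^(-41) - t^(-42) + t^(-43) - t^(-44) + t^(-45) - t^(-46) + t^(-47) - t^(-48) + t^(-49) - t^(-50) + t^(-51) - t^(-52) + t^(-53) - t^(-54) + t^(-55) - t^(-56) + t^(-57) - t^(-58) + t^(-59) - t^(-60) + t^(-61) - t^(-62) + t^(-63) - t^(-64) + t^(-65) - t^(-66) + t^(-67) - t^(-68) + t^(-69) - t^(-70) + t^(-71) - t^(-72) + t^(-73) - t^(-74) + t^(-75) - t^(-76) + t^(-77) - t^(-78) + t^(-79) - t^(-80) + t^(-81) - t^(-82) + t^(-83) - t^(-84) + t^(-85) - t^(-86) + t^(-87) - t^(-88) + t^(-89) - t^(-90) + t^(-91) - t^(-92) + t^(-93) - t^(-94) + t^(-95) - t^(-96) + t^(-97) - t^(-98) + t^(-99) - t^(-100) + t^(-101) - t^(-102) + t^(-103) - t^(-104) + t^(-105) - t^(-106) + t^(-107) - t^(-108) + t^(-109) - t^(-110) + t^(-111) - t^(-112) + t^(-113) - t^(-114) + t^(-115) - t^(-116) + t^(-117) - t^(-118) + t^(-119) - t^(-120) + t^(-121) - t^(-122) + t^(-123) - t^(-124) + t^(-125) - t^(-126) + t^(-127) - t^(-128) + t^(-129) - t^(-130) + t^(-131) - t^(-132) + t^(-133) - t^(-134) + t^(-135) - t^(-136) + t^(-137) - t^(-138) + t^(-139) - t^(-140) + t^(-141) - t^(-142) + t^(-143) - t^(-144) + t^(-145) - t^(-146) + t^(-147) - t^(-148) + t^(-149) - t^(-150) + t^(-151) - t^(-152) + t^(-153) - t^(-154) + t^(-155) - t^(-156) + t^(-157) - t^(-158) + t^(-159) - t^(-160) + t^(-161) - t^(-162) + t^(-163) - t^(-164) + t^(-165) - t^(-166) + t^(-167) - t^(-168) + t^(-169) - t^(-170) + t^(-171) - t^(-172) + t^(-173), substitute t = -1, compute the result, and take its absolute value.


Step 1: The polynomial has 347 terms with alternating signs, exponents from 173 down to -173.
Step 2: Substitute t = -1. The i-th term has coefficient (-1)^i and exponent (m-i),
  so its value is (-1)^i * (-1)^(m-i) = (-1)^m = -1 for every i.
Step 3: All 347 terms equal -1, so Delta(-1) = 347 * (-1) = -347
Step 4: |Delta(-1)| = 347

347


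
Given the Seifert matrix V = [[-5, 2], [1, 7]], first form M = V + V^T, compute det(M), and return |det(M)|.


Step 1: Form V + V^T where V = [[-5, 2], [1, 7]]
  V^T = [[-5, 1], [2, 7]]
  V + V^T = [[-10, 3], [3, 14]]
Step 2: det(V + V^T) = (-10)*14 - 3*3
  = -140 - 9 = -149
Step 3: Knot determinant = |det(V + V^T)| = |-149| = 149

149


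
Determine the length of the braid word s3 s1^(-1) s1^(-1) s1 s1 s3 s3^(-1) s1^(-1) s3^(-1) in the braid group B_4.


The word length counts the number of generators (including inverses).
Listing each generator: s3, s1^(-1), s1^(-1), s1, s1, s3, s3^(-1), s1^(-1), s3^(-1)
There are 9 generators in this braid word.

9


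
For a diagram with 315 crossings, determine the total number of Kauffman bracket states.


Each crossing contributes 2 choices (A-smoothing or B-smoothing).
Total states = 2^315 = 66749594872528440074844428317798503581334516323645399060845050244444366430645017188217565216768

66749594872528440074844428317798503581334516323645399060845050244444366430645017188217565216768


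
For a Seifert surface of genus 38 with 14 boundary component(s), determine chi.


chi = 2 - 2g - b
= 2 - 2*38 - 14
= 2 - 76 - 14 = -88

-88


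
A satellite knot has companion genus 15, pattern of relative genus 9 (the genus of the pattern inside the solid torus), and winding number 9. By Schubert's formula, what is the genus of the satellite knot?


Schubert: g(satellite) = g_rel(pattern) + |winding| * g(companion),
where g_rel(pattern) is the genus of the pattern relative to the solid torus.
= 9 + 9 * 15
= 9 + 135 = 144

144


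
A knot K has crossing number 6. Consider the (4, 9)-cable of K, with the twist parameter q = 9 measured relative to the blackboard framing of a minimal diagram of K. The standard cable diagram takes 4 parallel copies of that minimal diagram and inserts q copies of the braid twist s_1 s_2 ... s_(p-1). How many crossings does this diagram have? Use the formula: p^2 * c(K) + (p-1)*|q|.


Step 1: Each of the c(K) crossings of the companion diagram becomes p*p = p^2 crossings among the p parallel strands, and each of the |q| twists s_1 s_2 ... s_(p-1) adds (p-1) crossings.
  Crossings = p^2 * c(K) + (p-1)*|q|
Step 2: = 4^2 * 6 + (4-1)*9
Step 3: = 16*6 + 3*9
Step 4: = 96 + 27 = 123

123


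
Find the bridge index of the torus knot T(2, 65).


The bridge number of T(p,q) is min(p,q).
min(2, 65) = 2

2


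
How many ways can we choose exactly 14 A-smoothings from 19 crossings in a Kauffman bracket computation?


We choose which 14 of 19 crossings get A-smoothings.
C(19, 14) = 19! / (14! * 5!)
= 11628

11628


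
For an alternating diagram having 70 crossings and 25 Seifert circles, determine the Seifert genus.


For alternating knots, g = (c - s + 1)/2.
= (70 - 25 + 1)/2
= 46/2 = 23

23


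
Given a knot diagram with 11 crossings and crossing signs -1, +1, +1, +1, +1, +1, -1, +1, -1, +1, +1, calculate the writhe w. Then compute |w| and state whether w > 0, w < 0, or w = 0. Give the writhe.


Step 1: Count positive crossings (+1).
Positive crossings: 8
Step 2: Count negative crossings (-1).
Negative crossings: 3
Step 3: Writhe = (positive) - (negative)
w = 8 - 3 = 5
Step 4: |w| = 5, and w is positive

5


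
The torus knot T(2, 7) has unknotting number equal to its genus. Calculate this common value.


For a torus knot T(p,q), both the unknotting number and genus equal (p-1)(q-1)/2.
= (2-1)(7-1)/2
= 1*6/2
= 6/2 = 3

3


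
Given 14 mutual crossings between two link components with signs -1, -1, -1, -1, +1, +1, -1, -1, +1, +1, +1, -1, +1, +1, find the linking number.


Step 1: Count positive crossings: 7
Step 2: Count negative crossings: 7
Step 3: Sum of signs = 7 - 7 = 0
Step 4: Linking number = sum/2 = 0/2 = 0

0


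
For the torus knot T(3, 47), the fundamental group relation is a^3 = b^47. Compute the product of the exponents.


The relation is a^3 = b^47.
Product of exponents = 3 * 47
= 141

141


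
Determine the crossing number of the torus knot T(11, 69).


For a torus knot T(p, q) with gcd(p,q)=1,
the crossing number is min(p*(q-1), q*(p-1)).
p*(q-1) = 11*68 = 748
q*(p-1) = 69*10 = 690
min(748, 690) = 690

690


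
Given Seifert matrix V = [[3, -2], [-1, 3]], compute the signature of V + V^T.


Step 1: V + V^T = [[6, -3], [-3, 6]]
Step 2: trace = 12, det = 27
Step 3: Discriminant = 12^2 - 4*27 = 36
Step 4: Eigenvalues: 9, 3
Step 5: Signature = (# positive eigenvalues) - (# negative eigenvalues) = 2

2


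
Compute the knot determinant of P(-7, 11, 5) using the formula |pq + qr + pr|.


Step 1: Compute pq + qr + pr.
pq = (-7)*11 = -77
qr = 11*5 = 55
pr = (-7)*5 = -35
pq + qr + pr = -77 + 55 + (-35) = -57
Step 2: Take absolute value.
det(P(-7,11,5)) = |-57| = 57

57


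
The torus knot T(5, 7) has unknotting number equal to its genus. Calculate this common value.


For a torus knot T(p,q), both the unknotting number and genus equal (p-1)(q-1)/2.
= (5-1)(7-1)/2
= 4*6/2
= 24/2 = 12

12


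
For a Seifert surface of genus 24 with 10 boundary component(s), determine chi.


chi = 2 - 2g - b
= 2 - 2*24 - 10
= 2 - 48 - 10 = -56

-56


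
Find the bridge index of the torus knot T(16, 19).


The bridge number of T(p,q) is min(p,q).
min(16, 19) = 16

16


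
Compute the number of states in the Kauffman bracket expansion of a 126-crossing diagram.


Each crossing contributes 2 choices (A-smoothing or B-smoothing).
Total states = 2^126 = 85070591730234615865843651857942052864

85070591730234615865843651857942052864


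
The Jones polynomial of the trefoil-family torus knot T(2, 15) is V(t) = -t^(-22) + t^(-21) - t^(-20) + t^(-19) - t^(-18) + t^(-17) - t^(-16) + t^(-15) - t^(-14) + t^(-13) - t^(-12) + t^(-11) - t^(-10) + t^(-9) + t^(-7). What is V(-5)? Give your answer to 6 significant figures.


Substituting t = -5 into V(t) = -t^(-22) + t^(-21) - t^(-20) + t^(-19) - t^(-18) + t^(-17) - t^(-16) + t^(-15) - t^(-14) + t^(-13) - t^(-12) + t^(-11) - t^(-10) + t^(-9) + t^(-7):
  (-)t^(-22) = -4.1943e-16
  (+)t^(-21) = -2.09715e-15
  (-)t^(-20) = -1.04858e-14
  (+)t^(-19) = -5.24288e-14
  (-)t^(-18) = -2.62144e-13
  (+)t^(-17) = -1.31072e-12
  (-)t^(-16) = -6.5536e-12
  (+)t^(-15) = -3.2768e-11
  (-)t^(-14) = -1.6384e-10
  (+)t^(-13) = -8.192e-10
  (-)t^(-12) = -4.096e-09
  (+)t^(-11) = -2.048e-08
  (-)t^(-10) = -1.024e-07
  (+)t^(-9) = -5.12e-07
  (+)t^(-7) = -1.28e-05
Sum = (-4.1943e-16) + (-2.09715e-15) + (-1.04858e-14) + (-5.24288e-14) + (-2.62144e-13) + (-1.31072e-12) + (-6.5536e-12) + (-3.2768e-11) + (-1.6384e-10) + (-8.192e-10) + (-4.096e-09) + (-2.048e-08) + (-1.024e-07) + (-5.12e-07) + (-1.28e-05)
= -1.344e-05
Rounded to 6 significant figures: -1.344e-05

-1.344e-05


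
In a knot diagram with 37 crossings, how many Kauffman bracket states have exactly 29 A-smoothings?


We choose which 29 of 37 crossings get A-smoothings.
C(37, 29) = 37! / (29! * 8!)
= 38608020

38608020
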